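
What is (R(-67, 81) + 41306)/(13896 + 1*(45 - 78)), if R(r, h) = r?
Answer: 41239/13863 ≈ 2.9748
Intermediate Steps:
(R(-67, 81) + 41306)/(13896 + 1*(45 - 78)) = (-67 + 41306)/(13896 + 1*(45 - 78)) = 41239/(13896 + 1*(-33)) = 41239/(13896 - 33) = 41239/13863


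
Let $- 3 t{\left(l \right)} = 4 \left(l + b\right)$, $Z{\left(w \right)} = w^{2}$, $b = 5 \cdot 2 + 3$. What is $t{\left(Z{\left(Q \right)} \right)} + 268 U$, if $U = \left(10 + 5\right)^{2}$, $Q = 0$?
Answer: $\frac{180848}{3} \approx 60283.0$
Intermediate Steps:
$b = 13$ ($b = 10 + 3 = 13$)
$t{\left(l \right)} = - \frac{52}{3} - \frac{4 l}{3}$ ($t{\left(l \right)} = - \frac{4 \left(l + 13\right)}{3} = - \frac{4 \left(13 + l\right)}{3} = - \frac{52 + 4 l}{3} = - \frac{52}{3} - \frac{4 l}{3}$)
$U = 225$ ($U = 15^{2} = 225$)
$t{\left(Z{\left(Q \right)} \right)} + 268 U = \left(- \frac{52}{3} - \frac{4 \cdot 0^{2}}{3}\right) + 268 \cdot 225 = \left(- \frac{52}{3} - 0\right) + 60300 = \left(- \frac{52}{3} + 0\right) + 60300 = - \frac{52}{3} + 60300 = \frac{180848}{3}$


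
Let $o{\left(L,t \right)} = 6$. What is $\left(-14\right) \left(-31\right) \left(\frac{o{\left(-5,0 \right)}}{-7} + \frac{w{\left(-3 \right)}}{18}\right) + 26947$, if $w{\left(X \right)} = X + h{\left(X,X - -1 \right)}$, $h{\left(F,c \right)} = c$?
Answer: $\frac{238090}{9} \approx 26454.0$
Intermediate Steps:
$w{\left(X \right)} = 1 + 2 X$ ($w{\left(X \right)} = X + \left(X - -1\right) = X + \left(X + 1\right) = X + \left(1 + X\right) = 1 + 2 X$)
$\left(-14\right) \left(-31\right) \left(\frac{o{\left(-5,0 \right)}}{-7} + \frac{w{\left(-3 \right)}}{18}\right) + 26947 = \left(-14\right) \left(-31\right) \left(\frac{6}{-7} + \frac{1 + 2 \left(-3\right)}{18}\right) + 26947 = 434 \left(6 \left(- \frac{1}{7}\right) + \left(1 - 6\right) \frac{1}{18}\right) + 26947 = 434 \left(- \frac{6}{7} - \frac{5}{18}\right) + 26947 = 434 \left(- \frac{143}{126}\right) + 26947 = - \frac{4433}{9} + 26947 = \frac{238090}{9}$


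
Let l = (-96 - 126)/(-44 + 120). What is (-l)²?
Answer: 12321/1444 ≈ 8.5325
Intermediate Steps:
l = -111/38 (l = -222/76 = -222*1/76 = -111/38 ≈ -2.9211)
(-l)² = (-1*(-111/38))² = (111/38)² = 12321/1444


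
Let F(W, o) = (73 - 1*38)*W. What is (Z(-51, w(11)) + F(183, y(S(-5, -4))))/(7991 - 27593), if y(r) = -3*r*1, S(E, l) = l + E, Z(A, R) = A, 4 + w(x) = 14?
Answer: -353/1089 ≈ -0.32415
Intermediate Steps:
w(x) = 10 (w(x) = -4 + 14 = 10)
S(E, l) = E + l
y(r) = -3*r
F(W, o) = 35*W (F(W, o) = (73 - 38)*W = 35*W)
(Z(-51, w(11)) + F(183, y(S(-5, -4))))/(7991 - 27593) = (-51 + 35*183)/(7991 - 27593) = (-51 + 6405)/(-19602) = 6354*(-1/19602) = -353/1089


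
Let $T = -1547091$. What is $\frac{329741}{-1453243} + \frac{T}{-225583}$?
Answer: $\frac{2173915202110}{327826915669} \approx 6.6313$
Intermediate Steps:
$\frac{329741}{-1453243} + \frac{T}{-225583} = \frac{329741}{-1453243} - \frac{1547091}{-225583} = 329741 \left(- \frac{1}{1453243}\right) - - \frac{1547091}{225583} = - \frac{329741}{1453243} + \frac{1547091}{225583} = \frac{2173915202110}{327826915669}$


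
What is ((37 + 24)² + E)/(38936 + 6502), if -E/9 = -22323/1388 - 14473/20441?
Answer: 109860150571/1289171843304 ≈ 0.085218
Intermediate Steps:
E = 4287536703/28372108 (E = -9*(-22323/1388 - 14473/20441) = -9*(-476392967/28372108) = 4287536703/28372108 ≈ 151.12)
((37 + 24)² + E)/(38936 + 6502) = ((37 + 24)² + 4287536703/28372108)/(38936 + 6502) = (61² + 4287536703/28372108)/45438 = (3721 + 4287536703/28372108)*(1/45438) = (109860150571/28372108)*(1/45438) = 109860150571/1289171843304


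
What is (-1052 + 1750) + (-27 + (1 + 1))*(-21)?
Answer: 1223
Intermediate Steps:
(-1052 + 1750) + (-27 + (1 + 1))*(-21) = 698 + (-27 + 2)*(-21) = 698 - 25*(-21) = 698 + 525 = 1223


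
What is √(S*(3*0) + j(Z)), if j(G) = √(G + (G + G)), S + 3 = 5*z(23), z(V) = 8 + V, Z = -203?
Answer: (-609)^(¼) ≈ 3.5127 + 3.5127*I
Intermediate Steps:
S = 152 (S = -3 + 5*(8 + 23) = -3 + 5*31 = -3 + 155 = 152)
j(G) = √3*√G (j(G) = √(G + 2*G) = √(3*G) = √3*√G)
√(S*(3*0) + j(Z)) = √(152*(3*0) + √3*√(-203)) = √(152*0 + √3*(I*√203)) = √(0 + I*√609) = √(I*√609) = 609^(¼)*√I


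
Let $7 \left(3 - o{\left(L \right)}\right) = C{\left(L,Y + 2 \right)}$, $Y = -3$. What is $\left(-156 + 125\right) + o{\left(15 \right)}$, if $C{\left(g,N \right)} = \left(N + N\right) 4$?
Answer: $- \frac{188}{7} \approx -26.857$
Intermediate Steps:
$C{\left(g,N \right)} = 8 N$ ($C{\left(g,N \right)} = 2 N 4 = 8 N$)
$o{\left(L \right)} = \frac{29}{7}$ ($o{\left(L \right)} = 3 - \frac{8 \left(-3 + 2\right)}{7} = 3 - \frac{8 \left(-1\right)}{7} = 3 - - \frac{8}{7} = 3 + \frac{8}{7} = \frac{29}{7}$)
$\left(-156 + 125\right) + o{\left(15 \right)} = \left(-156 + 125\right) + \frac{29}{7} = -31 + \frac{29}{7} = - \frac{188}{7}$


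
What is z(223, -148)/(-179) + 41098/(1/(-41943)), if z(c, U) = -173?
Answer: -308555440933/179 ≈ -1.7238e+9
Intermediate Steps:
z(223, -148)/(-179) + 41098/(1/(-41943)) = -173/(-179) + 41098/(1/(-41943)) = -173*(-1/179) + 41098/(-1/41943) = 173/179 + 41098*(-41943) = 173/179 - 1723773414 = -308555440933/179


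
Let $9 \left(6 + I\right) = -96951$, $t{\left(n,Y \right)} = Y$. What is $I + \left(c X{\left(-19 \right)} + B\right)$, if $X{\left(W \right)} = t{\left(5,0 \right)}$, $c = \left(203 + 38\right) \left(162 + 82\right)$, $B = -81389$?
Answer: $- \frac{276502}{3} \approx -92167.0$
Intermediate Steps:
$I = - \frac{32335}{3}$ ($I = -6 + \frac{1}{9} \left(-96951\right) = -6 - \frac{32317}{3} = - \frac{32335}{3} \approx -10778.0$)
$c = 58804$ ($c = 241 \cdot 244 = 58804$)
$X{\left(W \right)} = 0$
$I + \left(c X{\left(-19 \right)} + B\right) = - \frac{32335}{3} + \left(58804 \cdot 0 - 81389\right) = - \frac{32335}{3} + \left(0 - 81389\right) = - \frac{32335}{3} - 81389 = - \frac{276502}{3}$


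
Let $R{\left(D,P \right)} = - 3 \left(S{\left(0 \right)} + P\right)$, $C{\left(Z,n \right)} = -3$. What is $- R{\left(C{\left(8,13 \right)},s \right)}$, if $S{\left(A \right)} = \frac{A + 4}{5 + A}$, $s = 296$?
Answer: $\frac{4452}{5} \approx 890.4$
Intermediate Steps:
$S{\left(A \right)} = \frac{4 + A}{5 + A}$
$R{\left(D,P \right)} = - \frac{12}{5} - 3 P$ ($R{\left(D,P \right)} = - 3 \left(\frac{4 + 0}{5 + 0} + P\right) = - 3 \left(\frac{1}{5} \cdot 4 + P\right) = - 3 \left(\frac{4}{5} + P\right) = - \frac{12}{5} - 3 P$)
$- R{\left(C{\left(8,13 \right)},s \right)} = - (- \frac{12}{5} - 888) = \left(-1\right) \left(- \frac{4452}{5}\right) = \frac{4452}{5}$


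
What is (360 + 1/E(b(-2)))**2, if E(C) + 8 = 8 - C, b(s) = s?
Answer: 519841/4 ≈ 1.2996e+5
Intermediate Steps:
E(C) = -C (E(C) = -8 + (8 - C) = -C)
(360 + 1/E(b(-2)))**2 = (360 + 1/(-1*(-2)))**2 = (360 + 1/2)**2 = (721/2)**2 = 519841/4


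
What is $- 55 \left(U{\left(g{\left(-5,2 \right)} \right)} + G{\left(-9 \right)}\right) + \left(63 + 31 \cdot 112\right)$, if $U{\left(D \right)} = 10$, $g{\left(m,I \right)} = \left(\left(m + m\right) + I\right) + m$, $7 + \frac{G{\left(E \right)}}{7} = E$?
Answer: $9145$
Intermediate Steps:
$G{\left(E \right)} = -49 + 7 E$
$g{\left(m,I \right)} = I + 3 m$ ($g{\left(m,I \right)} = \left(2 m + I\right) + m = \left(I + 2 m\right) + m = I + 3 m$)
$- 55 \left(U{\left(g{\left(-5,2 \right)} \right)} + G{\left(-9 \right)}\right) + \left(63 + 31 \cdot 112\right) = - 55 \left(10 + \left(-49 + 7 \left(-9\right)\right)\right) + \left(63 + 31 \cdot 112\right) = - 55 \left(10 - 112\right) + \left(63 + 3472\right) = - 55 \left(10 - 112\right) + 3535 = \left(-55\right) \left(-102\right) + 3535 = 5610 + 3535 = 9145$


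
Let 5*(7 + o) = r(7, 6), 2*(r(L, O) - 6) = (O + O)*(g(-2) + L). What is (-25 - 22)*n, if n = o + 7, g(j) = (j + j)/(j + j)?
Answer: -2538/5 ≈ -507.60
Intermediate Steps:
g(j) = 1 (g(j) = (2*j)/((2*j)) = (2*j)*(1/(2*j)) = 1)
r(L, O) = 6 + O*(1 + L) (r(L, O) = 6 + ((O + O)*(1 + L))/2 = 6 + ((2*O)*(1 + L))/2 = 6 + (2*O*(1 + L))/2 = 6 + O*(1 + L))
o = 19/5 (o = -7 + (6 + 6 + 7*6)/5 = -7 + (6 + 6 + 42)/5 = -7 + (⅕)*54 = -7 + 54/5 = 19/5 ≈ 3.8000)
n = 54/5 (n = 19/5 + 7 = 54/5 ≈ 10.800)
(-25 - 22)*n = (-25 - 22)*(54/5) = -47*54/5 = -2538/5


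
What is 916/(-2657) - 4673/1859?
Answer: -14119005/4939363 ≈ -2.8585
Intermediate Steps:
916/(-2657) - 4673/1859 = 916*(-1/2657) - 4673*1/1859 = -916/2657 - 4673/1859 = -14119005/4939363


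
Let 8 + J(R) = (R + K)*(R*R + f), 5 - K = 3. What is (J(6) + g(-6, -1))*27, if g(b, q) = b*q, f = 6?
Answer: 9018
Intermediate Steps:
K = 2 (K = 5 - 1*3 = 5 - 3 = 2)
J(R) = -8 + (2 + R)*(6 + R²) (J(R) = -8 + (R + 2)*(R*R + 6) = -8 + (2 + R)*(R² + 6) = -8 + (2 + R)*(6 + R²))
(J(6) + g(-6, -1))*27 = ((4 + 6³ + 2*6² + 6*6) - 6*(-1))*27 = ((4 + 216 + 2*36 + 36) + 6)*27 = ((4 + 216 + 72 + 36) + 6)*27 = (328 + 6)*27 = 334*27 = 9018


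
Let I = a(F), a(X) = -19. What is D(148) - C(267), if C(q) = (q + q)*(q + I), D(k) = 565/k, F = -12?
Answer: -19599371/148 ≈ -1.3243e+5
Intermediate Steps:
I = -19
C(q) = 2*q*(-19 + q) (C(q) = (q + q)*(q - 19) = (2*q)*(-19 + q) = 2*q*(-19 + q))
D(148) - C(267) = 565/148 - 2*267*(-19 + 267) = 565*(1/148) - 2*267*248 = 565/148 - 1*132432 = 565/148 - 132432 = -19599371/148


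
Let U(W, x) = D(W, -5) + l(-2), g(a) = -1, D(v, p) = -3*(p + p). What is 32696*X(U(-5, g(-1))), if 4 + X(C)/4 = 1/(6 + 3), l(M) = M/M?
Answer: -4577440/9 ≈ -5.0860e+5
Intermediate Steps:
D(v, p) = -6*p
l(M) = 1
U(W, x) = 31 (U(W, x) = -6*(-5) + 1 = 30 + 1 = 31)
X(C) = -140/9 (X(C) = -16 + 4/(6 + 3) = -16 + 4/9 = -140/9)
32696*X(U(-5, g(-1))) = 32696*(-140/9) = -4577440/9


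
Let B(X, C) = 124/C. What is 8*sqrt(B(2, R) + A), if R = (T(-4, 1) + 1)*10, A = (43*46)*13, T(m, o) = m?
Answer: 32*sqrt(361545)/15 ≈ 1282.7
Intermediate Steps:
A = 25714 (A = 1978*13 = 25714)
R = -30 (R = (-4 + 1)*10 = -3*10 = -30)
8*sqrt(B(2, R) + A) = 8*sqrt(124/(-30) + 25714) = 8*sqrt(124*(-1/30) + 25714) = 8*sqrt(-62/15 + 25714) = 8*sqrt(385648/15) = 8*(4*sqrt(361545)/15) = 32*sqrt(361545)/15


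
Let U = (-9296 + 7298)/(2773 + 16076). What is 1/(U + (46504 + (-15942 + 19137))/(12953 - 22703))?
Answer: -4712250/24519409 ≈ -0.19218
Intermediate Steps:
U = -666/6283 (U = -1998/18849 = -1998*1/18849 = -666/6283 ≈ -0.10600)
1/(U + (46504 + (-15942 + 19137))/(12953 - 22703)) = 1/(-666/6283 + (46504 + (-15942 + 19137))/(12953 - 22703)) = 1/(-666/6283 + (46504 + 3195)/(-9750)) = 1/(-666/6283 + 49699*(-1/9750)) = 1/(-666/6283 - 3823/750) = 1/(-24519409/4712250) = -4712250/24519409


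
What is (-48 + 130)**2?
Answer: 6724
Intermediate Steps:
(-48 + 130)**2 = 82**2 = 6724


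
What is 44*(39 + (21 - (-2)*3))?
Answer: 2904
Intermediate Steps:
44*(39 + (21 - (-2)*3)) = 44*(39 + (21 - 1*(-6))) = 44*(39 + (21 + 6)) = 44*(39 + 27) = 44*66 = 2904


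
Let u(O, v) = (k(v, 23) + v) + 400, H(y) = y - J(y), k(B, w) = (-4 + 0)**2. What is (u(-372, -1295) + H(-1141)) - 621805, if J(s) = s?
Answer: -622684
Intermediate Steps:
k(B, w) = 16 (k(B, w) = (-4)**2 = 16)
H(y) = 0 (H(y) = y - y = 0)
u(O, v) = 416 + v (u(O, v) = (16 + v) + 400 = 416 + v)
(u(-372, -1295) + H(-1141)) - 621805 = ((416 - 1295) + 0) - 621805 = (-879 + 0) - 621805 = -879 - 621805 = -622684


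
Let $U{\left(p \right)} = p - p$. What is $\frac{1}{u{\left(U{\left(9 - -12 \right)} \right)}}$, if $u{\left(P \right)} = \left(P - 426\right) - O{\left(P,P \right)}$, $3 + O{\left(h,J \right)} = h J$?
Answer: $- \frac{1}{423} \approx -0.0023641$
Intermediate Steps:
$U{\left(p \right)} = 0$
$O{\left(h,J \right)} = -3 + J h$ ($O{\left(h,J \right)} = -3 + h J = -3 + J h$)
$u{\left(P \right)} = -423 + P - P^{2}$ ($u{\left(P \right)} = \left(P - 426\right) - \left(-3 + P P\right) = \left(-426 + P\right) - \left(-3 + P^{2}\right) = -423 + P - P^{2}$)
$\frac{1}{u{\left(U{\left(9 - -12 \right)} \right)}} = \frac{1}{-423 + 0 - 0^{2}} = \frac{1}{-423 + 0 - 0} = \frac{1}{-423 + 0 + 0} = \frac{1}{-423} = - \frac{1}{423}$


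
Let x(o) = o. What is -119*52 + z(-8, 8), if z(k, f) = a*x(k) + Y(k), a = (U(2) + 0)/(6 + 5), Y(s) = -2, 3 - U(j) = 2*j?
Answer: -68082/11 ≈ -6189.3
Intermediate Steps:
U(j) = 3 - 2*j
a = -1/11 (a = ((3 - 2*2) + 0)/(6 + 5) = ((3 - 4) + 0)/11 = (-1 + 0)*(1/11) = -1*1/11 = -1/11 ≈ -0.090909)
z(k, f) = -2 - k/11 (z(k, f) = -k/11 - 2 = -2 - k/11)
-119*52 + z(-8, 8) = -119*52 + (-2 - 1/11*(-8)) = -6188 + (-2 + 8/11) = -6188 - 14/11 = -68082/11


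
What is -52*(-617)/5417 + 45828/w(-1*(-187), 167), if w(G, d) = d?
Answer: 253608304/904639 ≈ 280.34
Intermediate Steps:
-52*(-617)/5417 + 45828/w(-1*(-187), 167) = -52*(-617)/5417 + 45828/167 = 32084*(1/5417) + 45828*(1/167) = 32084/5417 + 45828/167 = 253608304/904639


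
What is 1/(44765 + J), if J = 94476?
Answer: 1/139241 ≈ 7.1818e-6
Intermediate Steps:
1/(44765 + J) = 1/(44765 + 94476) = 1/139241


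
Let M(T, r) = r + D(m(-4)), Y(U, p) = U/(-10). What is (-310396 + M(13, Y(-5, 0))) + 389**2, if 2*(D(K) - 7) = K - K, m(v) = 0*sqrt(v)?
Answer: -318135/2 ≈ -1.5907e+5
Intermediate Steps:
m(v) = 0
D(K) = 7 (D(K) = 7 + (K - K)/2 = 7 + (1/2)*0 = 7 + 0 = 7)
Y(U, p) = -U/10 (Y(U, p) = U*(-1/10) = -U/10)
M(T, r) = 7 + r (M(T, r) = r + 7 = 7 + r)
(-310396 + M(13, Y(-5, 0))) + 389**2 = (-310396 + (7 - 1/10*(-5))) + 389**2 = (-310396 + (7 + 1/2)) + 151321 = (-310396 + 15/2) + 151321 = -620777/2 + 151321 = -318135/2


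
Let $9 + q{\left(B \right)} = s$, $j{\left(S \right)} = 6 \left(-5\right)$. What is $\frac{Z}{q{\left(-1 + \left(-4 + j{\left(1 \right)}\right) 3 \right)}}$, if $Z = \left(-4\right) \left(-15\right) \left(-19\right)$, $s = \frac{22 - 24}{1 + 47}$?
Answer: $\frac{27360}{217} \approx 126.08$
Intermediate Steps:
$j{\left(S \right)} = -30$
$s = - \frac{1}{24}$ ($s = - \frac{2}{48} = \left(-2\right) \frac{1}{48} = - \frac{1}{24} \approx -0.041667$)
$q{\left(B \right)} = - \frac{217}{24}$ ($q{\left(B \right)} = -9 - \frac{1}{24} = - \frac{217}{24}$)
$Z = -1140$ ($Z = 60 \left(-19\right) = -1140$)
$\frac{Z}{q{\left(-1 + \left(-4 + j{\left(1 \right)}\right) 3 \right)}} = - \frac{1140}{- \frac{217}{24}} = \left(-1140\right) \left(- \frac{24}{217}\right) = \frac{27360}{217}$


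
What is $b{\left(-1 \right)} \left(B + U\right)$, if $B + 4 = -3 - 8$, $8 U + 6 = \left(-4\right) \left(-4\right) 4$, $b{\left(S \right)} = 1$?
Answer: $- \frac{31}{4} \approx -7.75$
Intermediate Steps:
$U = \frac{29}{4}$ ($U = - \frac{3}{4} + \frac{\left(-4\right) \left(-4\right) 4}{8} = - \frac{3}{4} + \frac{16 \cdot 4}{8} = - \frac{3}{4} + \frac{1}{8} \cdot 64 = - \frac{3}{4} + 8 = \frac{29}{4} \approx 7.25$)
$B = -15$ ($B = -4 - 11 = -15$)
$b{\left(-1 \right)} \left(B + U\right) = 1 \left(-15 + \frac{29}{4}\right) = 1 \left(- \frac{31}{4}\right) = - \frac{31}{4}$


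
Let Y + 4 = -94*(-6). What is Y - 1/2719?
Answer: 1522639/2719 ≈ 560.00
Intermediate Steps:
Y = 560 (Y = -4 - 94*(-6) = -4 + 564 = 560)
Y - 1/2719 = 560 - 1/2719 = 1522639/2719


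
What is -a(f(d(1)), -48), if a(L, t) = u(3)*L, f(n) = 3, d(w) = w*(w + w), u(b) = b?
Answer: -9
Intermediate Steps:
d(w) = 2*w² (d(w) = w*(2*w) = 2*w²)
a(L, t) = 3*L
-a(f(d(1)), -48) = -3*3 = -1*9 = -9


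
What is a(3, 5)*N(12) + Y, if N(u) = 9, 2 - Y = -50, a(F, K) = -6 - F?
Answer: -29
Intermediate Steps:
Y = 52 (Y = 2 - 1*(-50) = 2 + 50 = 52)
a(3, 5)*N(12) + Y = (-6 - 1*3)*9 + 52 = (-6 - 3)*9 + 52 = -9*9 + 52 = -81 + 52 = -29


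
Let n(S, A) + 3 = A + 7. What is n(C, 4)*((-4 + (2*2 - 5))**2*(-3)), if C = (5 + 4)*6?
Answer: -600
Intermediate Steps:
C = 54 (C = 9*6 = 54)
n(S, A) = 4 + A (n(S, A) = -3 + (A + 7) = -3 + (7 + A) = 4 + A)
n(C, 4)*((-4 + (2*2 - 5))**2*(-3)) = (4 + 4)*((-4 + (2*2 - 5))**2*(-3)) = 8*((-4 + (4 - 5))**2*(-3)) = 8*((-4 - 1)**2*(-3)) = 8*((-5)**2*(-3)) = 8*(25*(-3)) = 8*(-75) = -600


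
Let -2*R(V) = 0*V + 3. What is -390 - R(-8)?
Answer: -777/2 ≈ -388.50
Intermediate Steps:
R(V) = -3/2 (R(V) = -(0*V + 3)/2 = -(0 + 3)/2 = -1/2*3 = -3/2)
-390 - R(-8) = -390 - 1*(-3/2) = -390 + 3/2 = -777/2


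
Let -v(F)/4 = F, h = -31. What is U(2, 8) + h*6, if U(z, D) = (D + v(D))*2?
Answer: -234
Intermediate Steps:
v(F) = -4*F
U(z, D) = -6*D (U(z, D) = (D - 4*D)*2 = -3*D*2 = -6*D)
U(2, 8) + h*6 = -6*8 - 31*6 = -48 - 186 = -234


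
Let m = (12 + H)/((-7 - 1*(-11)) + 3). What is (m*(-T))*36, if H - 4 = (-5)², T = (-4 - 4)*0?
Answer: 0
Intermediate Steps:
T = 0 (T = -8*0 = 0)
H = 29 (H = 4 + (-5)² = 4 + 25 = 29)
m = 41/7 (m = (12 + 29)/((-7 - 1*(-11)) + 3) = 41/((-7 + 11) + 3) = 41/(4 + 3) = 41/7 ≈ 5.8571)
(m*(-T))*36 = (41*(-1*0)/7)*36 = ((41/7)*0)*36 = 0*36 = 0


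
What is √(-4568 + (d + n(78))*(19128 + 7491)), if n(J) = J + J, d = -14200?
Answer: 2*I*√93460451 ≈ 19335.0*I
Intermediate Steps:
n(J) = 2*J
√(-4568 + (d + n(78))*(19128 + 7491)) = √(-4568 + (-14200 + 2*78)*(19128 + 7491)) = √(-4568 + (-14200 + 156)*26619) = √(-4568 - 14044*26619) = √(-4568 - 373837236) = √(-373841804) = 2*I*√93460451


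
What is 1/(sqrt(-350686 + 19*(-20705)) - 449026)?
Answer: -449026/201625092757 - I*sqrt(744081)/201625092757 ≈ -2.227e-6 - 4.2782e-9*I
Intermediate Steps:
1/(sqrt(-350686 + 19*(-20705)) - 449026) = 1/(sqrt(-350686 - 393395) - 449026) = 1/(sqrt(-744081) - 449026) = 1/(I*sqrt(744081) - 449026) = 1/(-449026 + I*sqrt(744081))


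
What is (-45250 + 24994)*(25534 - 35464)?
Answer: 201142080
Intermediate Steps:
(-45250 + 24994)*(25534 - 35464) = -20256*(-9930) = 201142080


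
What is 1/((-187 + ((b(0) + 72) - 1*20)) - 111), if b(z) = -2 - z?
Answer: -1/248 ≈ -0.0040323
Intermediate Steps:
1/((-187 + ((b(0) + 72) - 1*20)) - 111) = 1/((-187 + (((-2 - 1*0) + 72) - 1*20)) - 111) = 1/((-187 + (((-2 + 0) + 72) - 20)) - 111) = 1/((-187 + ((-2 + 72) - 20)) - 111) = 1/((-187 + (70 - 20)) - 111) = 1/((-187 + 50) - 111) = 1/(-137 - 111) = 1/(-248) = -1/248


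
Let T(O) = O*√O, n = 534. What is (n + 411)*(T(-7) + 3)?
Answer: 2835 - 6615*I*√7 ≈ 2835.0 - 17502.0*I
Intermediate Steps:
T(O) = O^(3/2)
(n + 411)*(T(-7) + 3) = (534 + 411)*((-7)^(3/2) + 3) = 945*(-7*I*√7 + 3) = 945*(3 - 7*I*√7) = 2835 - 6615*I*√7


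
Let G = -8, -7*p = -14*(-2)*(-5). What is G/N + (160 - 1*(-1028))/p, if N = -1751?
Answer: 520087/8755 ≈ 59.405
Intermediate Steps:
p = 20 (p = -(-14*(-2))*(-5)/7 = -4*(-5) = -1/7*(-140) = 20)
G/N + (160 - 1*(-1028))/p = -8/(-1751) + (160 - 1*(-1028))/20 = -8*(-1/1751) + (160 + 1028)*(1/20) = 8/1751 + 1188*(1/20) = 8/1751 + 297/5 = 520087/8755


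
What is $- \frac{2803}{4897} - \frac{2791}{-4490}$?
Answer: $\frac{1082057}{21987530} \approx 0.049212$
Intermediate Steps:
$- \frac{2803}{4897} - \frac{2791}{-4490} = \left(-2803\right) \frac{1}{4897} - - \frac{2791}{4490} = - \frac{2803}{4897} + \frac{2791}{4490} = \frac{1082057}{21987530}$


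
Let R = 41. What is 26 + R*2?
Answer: 108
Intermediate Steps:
26 + R*2 = 26 + 41*2 = 26 + 82 = 108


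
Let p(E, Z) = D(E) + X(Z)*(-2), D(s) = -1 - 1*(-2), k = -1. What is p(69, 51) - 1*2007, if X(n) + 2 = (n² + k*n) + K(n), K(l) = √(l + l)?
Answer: -7102 - 2*√102 ≈ -7122.2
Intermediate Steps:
K(l) = √2*√l (K(l) = √(2*l) = √2*√l)
X(n) = -2 + n² - n + √2*√n (X(n) = -2 + ((n² - n) + √2*√n) = -2 + (n² - n + √2*√n) = -2 + n² - n + √2*√n)
D(s) = 1 (D(s) = -1 + 2 = 1)
p(E, Z) = 5 - 2*Z² + 2*Z - 2*√2*√Z (p(E, Z) = 1 + (-2 + Z² - Z + √2*√Z)*(-2) = 1 + (4 - 2*Z² + 2*Z - 2*√2*√Z) = 5 - 2*Z² + 2*Z - 2*√2*√Z)
p(69, 51) - 1*2007 = (5 - 2*51² + 2*51 - 2*√2*√51) - 1*2007 = (5 - 2*2601 + 102 - 2*√102) - 2007 = (5 - 5202 + 102 - 2*√102) - 2007 = (-5095 - 2*√102) - 2007 = -7102 - 2*√102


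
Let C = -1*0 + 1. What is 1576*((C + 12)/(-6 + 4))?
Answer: -10244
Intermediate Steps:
C = 1 (C = 0 + 1 = 1)
1576*((C + 12)/(-6 + 4)) = 1576*((1 + 12)/(-6 + 4)) = 1576*(13/(-2)) = 1576*(13*(-½)) = 1576*(-13/2) = -10244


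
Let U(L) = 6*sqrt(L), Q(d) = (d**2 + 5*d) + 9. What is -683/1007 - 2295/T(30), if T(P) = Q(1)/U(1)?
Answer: -925109/1007 ≈ -918.68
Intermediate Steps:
Q(d) = 9 + d**2 + 5*d
T(P) = 5/2 (T(P) = (9 + 1**2 + 5*1)/((6*sqrt(1))) = (9 + 1 + 5)/((6*1)) = 15/6 = 15*(1/6) = 5/2)
-683/1007 - 2295/T(30) = -683/1007 - 2295/5/2 = -683*1/1007 - 2295*2/5 = -683/1007 - 918 = -925109/1007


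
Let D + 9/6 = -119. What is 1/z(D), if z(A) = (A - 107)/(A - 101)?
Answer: 443/455 ≈ 0.97363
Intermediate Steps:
D = -241/2 (D = -3/2 - 119 = -241/2 ≈ -120.50)
z(A) = (-107 + A)/(-101 + A)
1/z(D) = 1/((-107 - 241/2)/(-101 - 241/2)) = 1/(-455/2/(-443/2)) = 1/(-2/443*(-455/2)) = 1/(455/443) = 443/455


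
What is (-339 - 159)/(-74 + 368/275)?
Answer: 68475/9991 ≈ 6.8537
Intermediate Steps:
(-339 - 159)/(-74 + 368/275) = -498/(-74 + 368*(1/275)) = -498/(-74 + 368/275) = -498/(-19982/275) = -498*(-275/19982) = 68475/9991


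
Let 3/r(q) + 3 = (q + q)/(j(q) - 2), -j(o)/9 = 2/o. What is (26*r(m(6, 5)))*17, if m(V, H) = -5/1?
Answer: -5304/37 ≈ -143.35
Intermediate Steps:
m(V, H) = -5 (m(V, H) = -5*1 = -5)
j(o) = -18/o
r(q) = 3/(-3 + 2*q/(-2 - 18/q)) (r(q) = 3/(-3 + (q + q)/(-18/q - 2)) = 3/(-3 + (2*q)/(-2 - 18/q)) = 3/(-3 + 2*q/(-2 - 18/q)))
(26*r(m(6, 5)))*17 = (26*(3*(-9 - 1*(-5))/(27 - 5*(3 - 5))))*17 = (26*(3*(-9 + 5)/(27 - 5*(-2))))*17 = (26*(3*(-4)/(27 + 10)))*17 = (26*(3*(-4)/37))*17 = (26*(3*(1/37)*(-4)))*17 = (26*(-12/37))*17 = -312/37*17 = -5304/37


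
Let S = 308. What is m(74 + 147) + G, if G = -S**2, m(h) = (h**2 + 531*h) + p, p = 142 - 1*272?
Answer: 71198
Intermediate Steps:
p = -130 (p = 142 - 272 = -130)
m(h) = -130 + h**2 + 531*h (m(h) = (h**2 + 531*h) - 130 = -130 + h**2 + 531*h)
G = -94864 (G = -1*308**2 = -1*94864 = -94864)
m(74 + 147) + G = (-130 + (74 + 147)**2 + 531*(74 + 147)) - 94864 = (-130 + 221**2 + 531*221) - 94864 = (-130 + 48841 + 117351) - 94864 = 166062 - 94864 = 71198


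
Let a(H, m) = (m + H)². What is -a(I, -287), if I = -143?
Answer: -184900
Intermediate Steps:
a(H, m) = (H + m)²
-a(I, -287) = -(-143 - 287)² = -1*(-430)² = -1*184900 = -184900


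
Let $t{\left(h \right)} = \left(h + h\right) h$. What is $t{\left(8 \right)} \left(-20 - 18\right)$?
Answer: $-4864$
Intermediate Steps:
$t{\left(h \right)} = 2 h^{2}$ ($t{\left(h \right)} = 2 h h = 2 h^{2}$)
$t{\left(8 \right)} \left(-20 - 18\right) = 2 \cdot 8^{2} \left(-20 - 18\right) = 2 \cdot 64 \left(-38\right) = 128 \left(-38\right) = -4864$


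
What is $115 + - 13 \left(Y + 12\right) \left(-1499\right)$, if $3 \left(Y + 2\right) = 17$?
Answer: $\frac{916234}{3} \approx 3.0541 \cdot 10^{5}$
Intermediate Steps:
$Y = \frac{11}{3}$ ($Y = -2 + \frac{1}{3} \cdot 17 = -2 + \frac{17}{3} = \frac{11}{3} \approx 3.6667$)
$115 + - 13 \left(Y + 12\right) \left(-1499\right) = 115 + - 13 \left(\frac{11}{3} + 12\right) \left(-1499\right) = 115 + \left(-13\right) \frac{47}{3} \left(-1499\right) = 115 - - \frac{915889}{3} = 115 + \frac{915889}{3} = \frac{916234}{3}$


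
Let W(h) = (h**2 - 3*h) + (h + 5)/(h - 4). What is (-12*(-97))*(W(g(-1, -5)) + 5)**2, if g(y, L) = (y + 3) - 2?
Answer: 65475/4 ≈ 16369.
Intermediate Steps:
g(y, L) = 1 + y (g(y, L) = (3 + y) - 2 = 1 + y)
W(h) = h**2 - 3*h + (5 + h)/(-4 + h) (W(h) = (h**2 - 3*h) + (5 + h)/(-4 + h) = h**2 - 3*h + (5 + h)/(-4 + h))
(-12*(-97))*(W(g(-1, -5)) + 5)**2 = (-12*(-97))*((5 + (1 - 1)**3 - 7*(1 - 1)**2 + 13*(1 - 1))/(-4 + (1 - 1)) + 5)**2 = 1164*((5 + 0**3 - 7*0**2 + 13*0)/(-4 + 0) + 5)**2 = 1164*((5 + 0 - 7*0 + 0)/(-4) + 5)**2 = 1164*(-(5 + 0 + 0 + 0)/4 + 5)**2 = 1164*(-1/4*5 + 5)**2 = 1164*(-5/4 + 5)**2 = 1164*(15/4)**2 = 1164*(225/16) = 65475/4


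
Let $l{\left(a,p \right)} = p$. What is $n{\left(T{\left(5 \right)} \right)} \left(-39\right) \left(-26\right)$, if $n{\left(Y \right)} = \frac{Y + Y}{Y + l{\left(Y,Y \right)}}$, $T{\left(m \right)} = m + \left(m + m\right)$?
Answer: $1014$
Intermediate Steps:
$T{\left(m \right)} = 3 m$ ($T{\left(m \right)} = m + 2 m = 3 m$)
$n{\left(Y \right)} = 1$ ($n{\left(Y \right)} = \frac{Y + Y}{Y + Y} = \frac{2 Y}{2 Y} = 2 Y \frac{1}{2 Y} = 1$)
$n{\left(T{\left(5 \right)} \right)} \left(-39\right) \left(-26\right) = 1 \left(-39\right) \left(-26\right) = \left(-39\right) \left(-26\right) = 1014$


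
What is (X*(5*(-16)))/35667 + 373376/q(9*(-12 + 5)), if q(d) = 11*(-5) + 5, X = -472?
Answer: -6657656896/891675 ≈ -7466.5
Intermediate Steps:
q(d) = -50 (q(d) = -55 + 5 = -50)
(X*(5*(-16)))/35667 + 373376/q(9*(-12 + 5)) = -2360*(-16)/35667 + 373376/(-50) = -472*(-80)*(1/35667) + 373376*(-1/50) = 37760*(1/35667) - 186688/25 = 37760/35667 - 186688/25 = -6657656896/891675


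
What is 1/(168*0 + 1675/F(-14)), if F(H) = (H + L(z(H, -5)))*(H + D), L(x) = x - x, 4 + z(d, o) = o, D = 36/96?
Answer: 763/6700 ≈ 0.11388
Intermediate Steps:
D = 3/8 (D = 36*(1/96) = 3/8 ≈ 0.37500)
z(d, o) = -4 + o
L(x) = 0
F(H) = H*(3/8 + H) (F(H) = (H + 0)*(H + 3/8) = H*(3/8 + H))
1/(168*0 + 1675/F(-14)) = 1/(168*0 + 1675/(((1/8)*(-14)*(3 + 8*(-14))))) = 1/(0 + 1675/(((1/8)*(-14)*(3 - 112)))) = 1/(0 + 1675/(((1/8)*(-14)*(-109)))) = 1/(0 + 1675/(763/4)) = 1/(0 + 1675*(4/763)) = 1/(0 + 6700/763) = 1/(6700/763) = 763/6700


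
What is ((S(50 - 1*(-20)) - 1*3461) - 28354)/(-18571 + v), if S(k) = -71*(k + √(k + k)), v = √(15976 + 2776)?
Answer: (36785 + 142*√35)/(18571 - 8*√293) ≈ 2.0411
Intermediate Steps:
v = 8*√293 (v = √18752 = 8*√293 ≈ 136.94)
S(k) = -71*k - 71*√2*√k (S(k) = -71*(k + √(2*k)) = -71*(k + √2*√k) = -71*k - 71*√2*√k)
((S(50 - 1*(-20)) - 1*3461) - 28354)/(-18571 + v) = (((-71*(50 - 1*(-20)) - 71*√2*√(50 - 1*(-20))) - 1*3461) - 28354)/(-18571 + 8*√293) = (((-71*(50 + 20) - 71*√2*√(50 + 20)) - 3461) - 28354)/(-18571 + 8*√293) = (((-71*70 - 71*√2*√70) - 3461) - 28354)/(-18571 + 8*√293) = (((-4970 - 142*√35) - 3461) - 28354)/(-18571 + 8*√293) = ((-8431 - 142*√35) - 28354)/(-18571 + 8*√293) = (-36785 - 142*√35)/(-18571 + 8*√293)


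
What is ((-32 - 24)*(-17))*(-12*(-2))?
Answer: 22848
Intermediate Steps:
((-32 - 24)*(-17))*(-12*(-2)) = -56*(-17)*24 = 952*24 = 22848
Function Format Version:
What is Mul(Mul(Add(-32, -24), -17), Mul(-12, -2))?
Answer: 22848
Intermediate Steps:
Mul(Mul(Add(-32, -24), -17), Mul(-12, -2)) = Mul(Mul(-56, -17), 24) = Mul(952, 24) = 22848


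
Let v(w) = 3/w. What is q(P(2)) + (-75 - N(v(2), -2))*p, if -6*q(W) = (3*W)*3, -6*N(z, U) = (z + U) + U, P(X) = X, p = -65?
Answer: 58789/12 ≈ 4899.1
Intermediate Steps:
N(z, U) = -U/3 - z/6 (N(z, U) = -((z + U) + U)/6 = -((U + z) + U)/6 = -(z + 2*U)/6 = -U/3 - z/6)
q(W) = -3*W/2 (q(W) = -3*W*3/6 = -3*W/2)
q(P(2)) + (-75 - N(v(2), -2))*p = -3/2*2 + (-75 - (-1/3*(-2) - 1/(2*2)))*(-65) = -3 + (-75 - (2/3 - 1/(2*2)))*(-65) = -3 + (-75 - (2/3 - 1/6*3/2))*(-65) = -3 + (-75 - (2/3 - 1/4))*(-65) = -3 + (-75 - 1*5/12)*(-65) = -3 + (-75 - 5/12)*(-65) = -3 - 905/12*(-65) = -3 + 58825/12 = 58789/12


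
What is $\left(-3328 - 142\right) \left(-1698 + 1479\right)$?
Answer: $759930$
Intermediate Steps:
$\left(-3328 - 142\right) \left(-1698 + 1479\right) = \left(-3470\right) \left(-219\right) = 759930$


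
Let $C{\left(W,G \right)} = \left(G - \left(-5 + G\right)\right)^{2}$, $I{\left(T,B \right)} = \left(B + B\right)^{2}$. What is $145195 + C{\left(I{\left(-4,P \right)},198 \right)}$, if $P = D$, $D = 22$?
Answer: $145220$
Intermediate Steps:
$P = 22$
$I{\left(T,B \right)} = 4 B^{2}$ ($I{\left(T,B \right)} = \left(2 B\right)^{2} = 4 B^{2}$)
$C{\left(W,G \right)} = 25$ ($C{\left(W,G \right)} = 5^{2} = 25$)
$145195 + C{\left(I{\left(-4,P \right)},198 \right)} = 145195 + 25 = 145220$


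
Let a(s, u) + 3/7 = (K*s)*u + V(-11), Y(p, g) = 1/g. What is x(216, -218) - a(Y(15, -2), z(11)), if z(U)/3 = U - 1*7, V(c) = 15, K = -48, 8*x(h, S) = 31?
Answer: -16727/56 ≈ -298.70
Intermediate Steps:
x(h, S) = 31/8 (x(h, S) = (⅛)*31 = 31/8)
z(U) = -21 + 3*U (z(U) = 3*(U - 1*7) = 3*(U - 7) = 3*(-7 + U) = -21 + 3*U)
a(s, u) = 102/7 - 48*s*u (a(s, u) = -3/7 + ((-48*s)*u + 15) = -3/7 + (-48*s*u + 15) = -3/7 + (15 - 48*s*u) = 102/7 - 48*s*u)
x(216, -218) - a(Y(15, -2), z(11)) = 31/8 - (102/7 - 48*(-21 + 3*11)/(-2)) = 31/8 - (102/7 - 48*(-½)*(-21 + 33)) = 31/8 - (102/7 - 48*(-½)*12) = 31/8 - (102/7 + 288) = 31/8 - 1*2118/7 = 31/8 - 2118/7 = -16727/56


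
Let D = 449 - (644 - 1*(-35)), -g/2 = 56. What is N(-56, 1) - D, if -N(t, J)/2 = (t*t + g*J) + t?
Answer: -5706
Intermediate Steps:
g = -112 (g = -2*56 = -112)
N(t, J) = -2*t - 2*t² + 224*J (N(t, J) = -2*((t*t - 112*J) + t) = -2*((t² - 112*J) + t) = -2*(t + t² - 112*J) = -2*t - 2*t² + 224*J)
D = -230 (D = 449 - (644 + 35) = 449 - 1*679 = 449 - 679 = -230)
N(-56, 1) - D = (-2*(-56) - 2*(-56)² + 224*1) - 1*(-230) = (112 - 2*3136 + 224) + 230 = (112 - 6272 + 224) + 230 = -5936 + 230 = -5706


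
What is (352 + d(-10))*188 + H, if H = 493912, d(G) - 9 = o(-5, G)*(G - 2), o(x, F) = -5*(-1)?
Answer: 550500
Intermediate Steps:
o(x, F) = 5
d(G) = -1 + 5*G (d(G) = 9 + 5*(G - 2) = 9 + 5*(-2 + G) = 9 + (-10 + 5*G) = -1 + 5*G)
(352 + d(-10))*188 + H = (352 + (-1 + 5*(-10)))*188 + 493912 = (352 + (-1 - 50))*188 + 493912 = (352 - 51)*188 + 493912 = 301*188 + 493912 = 56588 + 493912 = 550500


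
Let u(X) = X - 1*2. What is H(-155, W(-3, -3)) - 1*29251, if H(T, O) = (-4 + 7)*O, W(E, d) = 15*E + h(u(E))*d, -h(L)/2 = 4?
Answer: -29314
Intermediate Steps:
u(X) = -2 + X (u(X) = X - 2 = -2 + X)
h(L) = -8 (h(L) = -2*4 = -8)
W(E, d) = -8*d + 15*E (W(E, d) = 15*E - 8*d = -8*d + 15*E)
H(T, O) = 3*O
H(-155, W(-3, -3)) - 1*29251 = 3*(-8*(-3) + 15*(-3)) - 1*29251 = 3*(24 - 45) - 29251 = 3*(-21) - 29251 = -63 - 29251 = -29314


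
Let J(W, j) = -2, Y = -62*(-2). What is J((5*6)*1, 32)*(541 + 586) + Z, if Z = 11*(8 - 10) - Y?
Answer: -2400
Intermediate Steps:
Y = 124
Z = -146 (Z = 11*(8 - 10) - 1*124 = 11*(-2) - 124 = -22 - 124 = -146)
J((5*6)*1, 32)*(541 + 586) + Z = -2*(541 + 586) - 146 = -2*1127 - 146 = -2254 - 146 = -2400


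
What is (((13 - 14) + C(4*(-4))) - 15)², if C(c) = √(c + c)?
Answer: 224 - 128*I*√2 ≈ 224.0 - 181.02*I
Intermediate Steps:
C(c) = √2*√c (C(c) = √(2*c) = √2*√c)
(((13 - 14) + C(4*(-4))) - 15)² = (((13 - 14) + √2*√(4*(-4))) - 15)² = ((-1 + √2*√(-16)) - 15)² = ((-1 + √2*(4*I)) - 15)² = ((-1 + 4*I*√2) - 15)² = (-16 + 4*I*√2)²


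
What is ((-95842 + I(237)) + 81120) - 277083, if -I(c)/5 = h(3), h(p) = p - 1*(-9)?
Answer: -291865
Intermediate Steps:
h(p) = 9 + p (h(p) = p + 9 = 9 + p)
I(c) = -60 (I(c) = -5*(9 + 3) = -5*12 = -60)
((-95842 + I(237)) + 81120) - 277083 = ((-95842 - 60) + 81120) - 277083 = (-95902 + 81120) - 277083 = -14782 - 277083 = -291865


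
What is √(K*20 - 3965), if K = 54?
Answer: I*√2885 ≈ 53.712*I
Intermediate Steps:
√(K*20 - 3965) = √(54*20 - 3965) = √(1080 - 3965) = √(-2885) = I*√2885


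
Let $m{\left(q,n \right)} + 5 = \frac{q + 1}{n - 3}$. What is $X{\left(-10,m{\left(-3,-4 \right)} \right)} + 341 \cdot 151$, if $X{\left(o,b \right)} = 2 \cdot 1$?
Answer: $51493$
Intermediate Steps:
$m{\left(q,n \right)} = -5 + \frac{1 + q}{-3 + n}$ ($m{\left(q,n \right)} = -5 + \frac{q + 1}{n - 3} = -5 + \frac{1 + q}{-3 + n}$)
$X{\left(o,b \right)} = 2$
$X{\left(-10,m{\left(-3,-4 \right)} \right)} + 341 \cdot 151 = 2 + 341 \cdot 151 = 2 + 51491 = 51493$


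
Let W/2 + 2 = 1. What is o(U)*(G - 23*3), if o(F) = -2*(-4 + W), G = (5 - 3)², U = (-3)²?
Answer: -780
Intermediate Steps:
W = -2 (W = -4 + 2*1 = -4 + 2 = -2)
U = 9
G = 4 (G = 2² = 4)
o(F) = 12 (o(F) = -2*(-4 - 2) = -2*(-6) = 12)
o(U)*(G - 23*3) = 12*(4 - 23*3) = 12*(4 - 1*69) = 12*(4 - 69) = 12*(-65) = -780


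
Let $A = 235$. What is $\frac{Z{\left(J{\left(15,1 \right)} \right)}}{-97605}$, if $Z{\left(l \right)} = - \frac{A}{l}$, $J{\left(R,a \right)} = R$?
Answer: $\frac{47}{292815} \approx 0.00016051$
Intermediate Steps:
$Z{\left(l \right)} = - \frac{235}{l}$
$\frac{Z{\left(J{\left(15,1 \right)} \right)}}{-97605} = \frac{\left(-235\right) \frac{1}{15}}{-97605} = \left(-235\right) \frac{1}{15} \left(- \frac{1}{97605}\right) = \left(- \frac{47}{3}\right) \left(- \frac{1}{97605}\right) = \frac{47}{292815}$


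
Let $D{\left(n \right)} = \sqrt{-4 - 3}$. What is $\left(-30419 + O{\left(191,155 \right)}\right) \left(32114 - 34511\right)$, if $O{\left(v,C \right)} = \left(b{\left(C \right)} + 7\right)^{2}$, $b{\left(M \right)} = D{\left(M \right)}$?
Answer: $72813669 - 33558 i \sqrt{7} \approx 7.2814 \cdot 10^{7} - 88786.0 i$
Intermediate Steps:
$D{\left(n \right)} = i \sqrt{7}$ ($D{\left(n \right)} = \sqrt{-7} = i \sqrt{7}$)
$b{\left(M \right)} = i \sqrt{7}$
$O{\left(v,C \right)} = \left(7 + i \sqrt{7}\right)^{2}$ ($O{\left(v,C \right)} = \left(i \sqrt{7} + 7\right)^{2} = \left(7 + i \sqrt{7}\right)^{2}$)
$\left(-30419 + O{\left(191,155 \right)}\right) \left(32114 - 34511\right) = \left(-30419 + \left(7 + i \sqrt{7}\right)^{2}\right) \left(32114 - 34511\right) = \left(-30419 + \left(7 + i \sqrt{7}\right)^{2}\right) \left(-2397\right) = 72914343 - 2397 \left(7 + i \sqrt{7}\right)^{2}$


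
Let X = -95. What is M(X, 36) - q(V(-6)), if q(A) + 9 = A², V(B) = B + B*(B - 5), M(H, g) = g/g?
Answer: -3590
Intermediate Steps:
M(H, g) = 1
V(B) = B + B*(-5 + B)
q(A) = -9 + A²
M(X, 36) - q(V(-6)) = 1 - (-9 + (-6*(-4 - 6))²) = 1 - (-9 + (-6*(-10))²) = 1 - (-9 + 60²) = 1 - (-9 + 3600) = 1 - 1*3591 = 1 - 3591 = -3590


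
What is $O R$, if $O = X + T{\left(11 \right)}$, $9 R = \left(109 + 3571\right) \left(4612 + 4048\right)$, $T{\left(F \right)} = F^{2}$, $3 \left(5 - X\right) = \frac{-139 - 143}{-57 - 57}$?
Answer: $\frac{227383888000}{513} \approx 4.4324 \cdot 10^{8}$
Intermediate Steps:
$X = \frac{238}{57}$ ($X = 5 - \frac{\left(-139 - 143\right) \frac{1}{-57 - 57}}{3} = 5 - \frac{\left(-282\right) \frac{1}{-114}}{3} = 5 - \frac{\left(-282\right) \left(- \frac{1}{114}\right)}{3} = 5 - \frac{47}{57} = \frac{238}{57} \approx 4.1754$)
$R = \frac{31868800}{9}$ ($R = \frac{\left(109 + 3571\right) \left(4612 + 4048\right)}{9} = \frac{3680 \cdot 8660}{9} = \frac{1}{9} \cdot 31868800 = \frac{31868800}{9} \approx 3.541 \cdot 10^{6}$)
$O = \frac{7135}{57}$ ($O = \frac{238}{57} + 11^{2} = \frac{238}{57} + 121 = \frac{7135}{57} \approx 125.18$)
$O R = \frac{7135}{57} \cdot \frac{31868800}{9} = \frac{227383888000}{513}$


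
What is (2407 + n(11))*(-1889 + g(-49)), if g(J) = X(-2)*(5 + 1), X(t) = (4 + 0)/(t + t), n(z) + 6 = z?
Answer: -4570740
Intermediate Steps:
n(z) = -6 + z
X(t) = 2/t (X(t) = 4/((2*t)) = 4*(1/(2*t)) = 2/t)
g(J) = -6 (g(J) = (2/(-2))*(5 + 1) = (2*(-1/2))*6 = -1*6 = -6)
(2407 + n(11))*(-1889 + g(-49)) = (2407 + (-6 + 11))*(-1889 - 6) = (2407 + 5)*(-1895) = 2412*(-1895) = -4570740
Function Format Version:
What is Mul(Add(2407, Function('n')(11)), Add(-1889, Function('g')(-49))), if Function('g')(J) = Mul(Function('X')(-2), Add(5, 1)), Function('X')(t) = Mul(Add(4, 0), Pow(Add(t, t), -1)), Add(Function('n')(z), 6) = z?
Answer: -4570740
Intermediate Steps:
Function('n')(z) = Add(-6, z)
Function('X')(t) = Mul(2, Pow(t, -1)) (Function('X')(t) = Mul(4, Pow(Mul(2, t), -1)) = Mul(4, Mul(Rational(1, 2), Pow(t, -1))) = Mul(2, Pow(t, -1)))
Function('g')(J) = -6 (Function('g')(J) = Mul(Mul(2, Pow(-2, -1)), Add(5, 1)) = Mul(Mul(2, Rational(-1, 2)), 6) = Mul(-1, 6) = -6)
Mul(Add(2407, Function('n')(11)), Add(-1889, Function('g')(-49))) = Mul(Add(2407, Add(-6, 11)), Add(-1889, -6)) = Mul(Add(2407, 5), -1895) = Mul(2412, -1895) = -4570740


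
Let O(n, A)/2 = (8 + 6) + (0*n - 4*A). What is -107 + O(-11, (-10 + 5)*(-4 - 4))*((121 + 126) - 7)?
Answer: -70187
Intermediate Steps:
O(n, A) = 28 - 8*A (O(n, A) = 2*((8 + 6) + (0*n - 4*A)) = 2*(14 + (0 - 4*A)) = 2*(14 - 4*A) = 28 - 8*A)
-107 + O(-11, (-10 + 5)*(-4 - 4))*((121 + 126) - 7) = -107 + (28 - 8*(-10 + 5)*(-4 - 4))*((121 + 126) - 7) = -107 + (28 - (-40)*(-8))*(247 - 7) = -107 + (28 - 8*40)*240 = -107 + (28 - 320)*240 = -107 - 292*240 = -107 - 70080 = -70187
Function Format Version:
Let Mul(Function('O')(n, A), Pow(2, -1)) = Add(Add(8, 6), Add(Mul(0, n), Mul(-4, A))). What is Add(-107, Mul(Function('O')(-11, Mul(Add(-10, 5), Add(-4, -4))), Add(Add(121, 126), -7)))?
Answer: -70187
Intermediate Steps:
Function('O')(n, A) = Add(28, Mul(-8, A)) (Function('O')(n, A) = Mul(2, Add(Add(8, 6), Add(Mul(0, n), Mul(-4, A)))) = Mul(2, Add(14, Add(0, Mul(-4, A)))) = Mul(2, Add(14, Mul(-4, A))) = Add(28, Mul(-8, A)))
Add(-107, Mul(Function('O')(-11, Mul(Add(-10, 5), Add(-4, -4))), Add(Add(121, 126), -7))) = Add(-107, Mul(Add(28, Mul(-8, Mul(Add(-10, 5), Add(-4, -4)))), Add(Add(121, 126), -7))) = Add(-107, Mul(Add(28, Mul(-8, Mul(-5, -8))), Add(247, -7))) = Add(-107, Mul(Add(28, Mul(-8, 40)), 240)) = Add(-107, Mul(Add(28, -320), 240)) = Add(-107, Mul(-292, 240)) = Add(-107, -70080) = -70187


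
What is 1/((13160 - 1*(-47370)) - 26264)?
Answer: 1/34266 ≈ 2.9183e-5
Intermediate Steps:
1/((13160 - 1*(-47370)) - 26264) = 1/((13160 + 47370) - 26264) = 1/(60530 - 26264) = 1/34266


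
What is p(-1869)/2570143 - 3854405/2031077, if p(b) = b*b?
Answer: -2811493065518/5220158334011 ≈ -0.53858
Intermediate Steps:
p(b) = b²
p(-1869)/2570143 - 3854405/2031077 = (-1869)²/2570143 - 3854405/2031077 = 3493161*(1/2570143) - 3854405*1/2031077 = 3493161/2570143 - 3854405/2031077 = -2811493065518/5220158334011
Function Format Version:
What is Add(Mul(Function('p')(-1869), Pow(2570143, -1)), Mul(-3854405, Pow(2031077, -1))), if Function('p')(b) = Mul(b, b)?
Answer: Rational(-2811493065518, 5220158334011) ≈ -0.53858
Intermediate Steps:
Function('p')(b) = Pow(b, 2)
Add(Mul(Function('p')(-1869), Pow(2570143, -1)), Mul(-3854405, Pow(2031077, -1))) = Add(Mul(Pow(-1869, 2), Pow(2570143, -1)), Mul(-3854405, Pow(2031077, -1))) = Add(Mul(3493161, Rational(1, 2570143)), Mul(-3854405, Rational(1, 2031077))) = Add(Rational(3493161, 2570143), Rational(-3854405, 2031077)) = Rational(-2811493065518, 5220158334011)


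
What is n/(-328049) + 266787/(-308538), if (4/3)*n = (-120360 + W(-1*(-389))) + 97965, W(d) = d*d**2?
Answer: -761313457629/5623087909 ≈ -135.39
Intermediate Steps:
W(d) = d**3
n = 88262211/2 (n = 3*((-120360 + (-1*(-389))**3) + 97965)/4 = 3*((-120360 + 389**3) + 97965)/4 = 3*((-120360 + 58863869) + 97965)/4 = 3*(58743509 + 97965)/4 = (3/4)*58841474 = 88262211/2 ≈ 4.4131e+7)
n/(-328049) + 266787/(-308538) = (88262211/2)/(-328049) + 266787/(-308538) = (88262211/2)*(-1/328049) + 266787*(-1/308538) = -88262211/656098 - 29643/34282 = -761313457629/5623087909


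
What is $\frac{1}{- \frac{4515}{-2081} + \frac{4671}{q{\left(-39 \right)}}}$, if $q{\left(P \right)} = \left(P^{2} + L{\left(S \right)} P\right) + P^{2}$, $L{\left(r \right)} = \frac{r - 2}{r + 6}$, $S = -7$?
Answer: $\frac{622219}{2430024} \approx 0.25605$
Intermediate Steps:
$L{\left(r \right)} = \frac{-2 + r}{6 + r}$
$q{\left(P \right)} = 2 P^{2} + 9 P$ ($q{\left(P \right)} = \left(P^{2} + \frac{-2 - 7}{6 - 7} P\right) + P^{2} = \left(P^{2} + \frac{1}{-1} \left(-9\right) P\right) + P^{2} = \left(P^{2} + \left(-1\right) \left(-9\right) P\right) + P^{2} = \left(P^{2} + 9 P\right) + P^{2} = 2 P^{2} + 9 P$)
$\frac{1}{- \frac{4515}{-2081} + \frac{4671}{q{\left(-39 \right)}}} = \frac{1}{- \frac{4515}{-2081} + \frac{4671}{\left(-39\right) \left(9 + 2 \left(-39\right)\right)}} = \frac{1}{\left(-4515\right) \left(- \frac{1}{2081}\right) + \frac{4671}{\left(-39\right) \left(9 - 78\right)}} = \frac{1}{\frac{4515}{2081} + \frac{4671}{\left(-39\right) \left(-69\right)}} = \frac{1}{\frac{4515}{2081} + \frac{4671}{2691}} = \frac{1}{\frac{4515}{2081} + 4671 \cdot \frac{1}{2691}} = \frac{1}{\frac{4515}{2081} + \frac{519}{299}} = \frac{1}{\frac{2430024}{622219}} = \frac{622219}{2430024}$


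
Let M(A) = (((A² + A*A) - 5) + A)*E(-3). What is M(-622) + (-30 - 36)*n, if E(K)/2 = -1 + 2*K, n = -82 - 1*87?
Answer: -10812820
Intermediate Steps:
n = -169 (n = -82 - 87 = -169)
E(K) = -2 + 4*K (E(K) = 2*(-1 + 2*K) = -2 + 4*K)
M(A) = 70 - 28*A² - 14*A (M(A) = (((A² + A*A) - 5) + A)*(-2 + 4*(-3)) = (((A² + A²) - 5) + A)*(-2 - 12) = ((2*A² - 5) + A)*(-14) = ((-5 + 2*A²) + A)*(-14) = (-5 + A + 2*A²)*(-14) = 70 - 28*A² - 14*A)
M(-622) + (-30 - 36)*n = (70 - 28*(-622)² - 14*(-622)) + (-30 - 36)*(-169) = (70 - 28*386884 + 8708) - 66*(-169) = (70 - 10832752 + 8708) + 11154 = -10823974 + 11154 = -10812820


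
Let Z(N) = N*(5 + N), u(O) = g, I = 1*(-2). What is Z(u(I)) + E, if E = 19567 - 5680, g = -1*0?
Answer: 13887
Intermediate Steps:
g = 0
I = -2
u(O) = 0
E = 13887
Z(u(I)) + E = 0*(5 + 0) + 13887 = 0*5 + 13887 = 0 + 13887 = 13887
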